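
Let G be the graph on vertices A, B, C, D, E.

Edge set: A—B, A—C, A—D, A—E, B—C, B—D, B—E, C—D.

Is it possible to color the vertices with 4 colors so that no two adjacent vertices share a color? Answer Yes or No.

Yes

The chromatic number is 4. A, B, C, D are pairwise adjacent (a clique of size 4), so at least 4 colors are needed.
One proper 4-coloring: A=2, B=1, C=3, D=4, E=3.
That is already a proper 4-coloring.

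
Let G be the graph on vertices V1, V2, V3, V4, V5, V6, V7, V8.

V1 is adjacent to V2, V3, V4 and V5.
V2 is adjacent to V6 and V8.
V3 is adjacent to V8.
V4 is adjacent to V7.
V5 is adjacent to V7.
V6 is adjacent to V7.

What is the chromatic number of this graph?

3

The cycle V1-V5-V7-V6-V2-V1 has odd length 5, so it cannot be 2-colored; at least 3 colors are needed.
3 colors suffice: color 1 → {V1, V7, V8}; color 2 → {V2, V3, V4, V5}; color 3 → {V6}. No two adjacent vertices share a color.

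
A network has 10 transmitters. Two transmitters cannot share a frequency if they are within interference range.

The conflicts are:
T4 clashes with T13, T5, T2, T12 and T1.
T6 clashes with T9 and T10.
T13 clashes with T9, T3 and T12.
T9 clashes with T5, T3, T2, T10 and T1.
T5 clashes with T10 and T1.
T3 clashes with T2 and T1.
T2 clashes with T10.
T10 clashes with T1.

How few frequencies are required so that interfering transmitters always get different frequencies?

T9, T5, T10, T1 pairwise conflict, so at least 4 frequencies are needed.
A valid assignment using 4 frequencies: T4=1, T6=2, T13=2, T9=1, T5=4, T3=3, T2=2, T10=3, T12=3, T1=2. Every pair that conflicts lands in different frequencies.

4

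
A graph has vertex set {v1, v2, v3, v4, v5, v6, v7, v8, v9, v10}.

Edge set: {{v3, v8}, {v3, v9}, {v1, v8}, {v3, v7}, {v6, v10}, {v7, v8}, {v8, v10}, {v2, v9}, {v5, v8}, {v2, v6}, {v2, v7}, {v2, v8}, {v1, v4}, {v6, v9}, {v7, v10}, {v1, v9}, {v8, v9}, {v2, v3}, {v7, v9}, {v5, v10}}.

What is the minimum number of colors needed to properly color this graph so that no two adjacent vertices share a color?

5

v2, v3, v7, v8, v9 are mutually adjacent (a clique of size 5), so at least 5 colors are needed.
A valid assignment using 5 colors: v1=G, v2=G, v3=P, v4=R, v5=G, v6=R, v7=Y, v8=R, v9=B, v10=B. Every edge joins two different colors.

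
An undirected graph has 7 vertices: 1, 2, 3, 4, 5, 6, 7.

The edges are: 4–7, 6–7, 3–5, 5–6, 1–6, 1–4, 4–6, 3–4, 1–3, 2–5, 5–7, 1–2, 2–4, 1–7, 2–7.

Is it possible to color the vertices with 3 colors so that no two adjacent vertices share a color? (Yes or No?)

1, 2, 4, 7 are mutually adjacent (a clique of size 4), so at least 4 colors are needed.
So 3 colors are not enough.

No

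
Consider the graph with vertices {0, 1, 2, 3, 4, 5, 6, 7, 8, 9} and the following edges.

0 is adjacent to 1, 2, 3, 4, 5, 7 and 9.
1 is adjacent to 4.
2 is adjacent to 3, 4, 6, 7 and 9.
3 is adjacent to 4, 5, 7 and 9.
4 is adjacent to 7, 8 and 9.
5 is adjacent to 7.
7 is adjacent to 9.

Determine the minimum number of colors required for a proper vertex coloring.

6

0, 2, 3, 4, 7, 9 are pairwise adjacent (a clique of size 6), so at least 6 colors are needed.
A valid assignment using 6 colors: 0=a, 1=c, 2=e, 3=d, 4=b, 5=b, 6=a, 7=c, 8=a, 9=f. Every edge joins two different colors.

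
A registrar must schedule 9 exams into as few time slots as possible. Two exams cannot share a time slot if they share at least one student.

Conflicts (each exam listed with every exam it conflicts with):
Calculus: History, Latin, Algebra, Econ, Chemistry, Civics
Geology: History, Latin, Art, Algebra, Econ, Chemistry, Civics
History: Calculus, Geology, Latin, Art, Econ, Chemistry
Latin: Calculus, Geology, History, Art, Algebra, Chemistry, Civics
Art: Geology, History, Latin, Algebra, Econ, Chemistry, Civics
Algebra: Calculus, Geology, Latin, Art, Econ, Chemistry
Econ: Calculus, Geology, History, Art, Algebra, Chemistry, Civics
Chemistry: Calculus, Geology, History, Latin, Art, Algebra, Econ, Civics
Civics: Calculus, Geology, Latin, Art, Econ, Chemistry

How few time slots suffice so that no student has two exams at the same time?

Geology, Latin, Art, Chemistry, Civics are mutually in conflict, so at least 5 time slots are needed.
5 time slots suffice: time slot 1 → {Chemistry}; time slot 2 → {Latin, Econ}; time slot 3 → {Calculus, Art}; time slot 4 → {Geology}; time slot 5 → {History, Algebra, Civics}. No two conflicting exams share a time slot.

5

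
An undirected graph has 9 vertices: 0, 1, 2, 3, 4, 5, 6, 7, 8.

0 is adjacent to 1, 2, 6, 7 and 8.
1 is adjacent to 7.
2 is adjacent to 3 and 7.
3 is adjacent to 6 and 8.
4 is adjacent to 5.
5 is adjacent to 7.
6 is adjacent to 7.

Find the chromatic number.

0, 1, 7 form a triangle, so at least 3 colors are needed.
3 colors suffice: color a → {3, 4, 7}; color b → {0, 5}; color c → {1, 2, 6, 8}. Each edge has distinct colors on its endpoints.

3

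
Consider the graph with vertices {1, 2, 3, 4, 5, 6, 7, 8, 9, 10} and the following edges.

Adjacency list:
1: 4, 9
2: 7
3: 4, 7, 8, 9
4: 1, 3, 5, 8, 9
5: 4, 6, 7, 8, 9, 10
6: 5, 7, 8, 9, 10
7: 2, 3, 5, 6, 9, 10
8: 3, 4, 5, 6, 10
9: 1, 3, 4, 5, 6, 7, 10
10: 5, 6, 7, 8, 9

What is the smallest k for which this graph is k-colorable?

5

5, 6, 7, 9, 10 are pairwise adjacent (a clique of size 5), so at least 5 colors are needed.
A valid assignment using 5 colors: 1=c, 2=a, 3=c, 4=b, 5=c, 6=d, 7=b, 8=a, 9=a, 10=e. No two adjacent vertices share a color.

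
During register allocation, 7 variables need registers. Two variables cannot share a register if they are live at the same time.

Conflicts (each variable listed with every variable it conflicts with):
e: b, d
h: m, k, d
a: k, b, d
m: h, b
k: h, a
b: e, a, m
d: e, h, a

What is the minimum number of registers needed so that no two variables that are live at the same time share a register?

The cycle d-h-m-b-a-d has odd length 5, so it cannot be 2-colored; at least 3 registers are needed.
A valid assignment using 3 registers: e=2, h=2, a=2, m=3, k=1, b=1, d=1. Each listed conflict is separated.

3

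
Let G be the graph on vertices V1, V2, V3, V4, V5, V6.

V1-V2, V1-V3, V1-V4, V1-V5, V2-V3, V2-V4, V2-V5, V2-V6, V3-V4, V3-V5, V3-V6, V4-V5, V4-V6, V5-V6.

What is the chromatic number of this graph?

V1, V2, V3, V4, V5 are pairwise adjacent (a clique of size 5), so at least 5 colors are needed.
5 colors suffice: color 1 → {V3}; color 2 → {V2}; color 3 → {V4}; color 4 → {V5}; color 5 → {V1, V6}. Each edge has distinct colors on its endpoints.

5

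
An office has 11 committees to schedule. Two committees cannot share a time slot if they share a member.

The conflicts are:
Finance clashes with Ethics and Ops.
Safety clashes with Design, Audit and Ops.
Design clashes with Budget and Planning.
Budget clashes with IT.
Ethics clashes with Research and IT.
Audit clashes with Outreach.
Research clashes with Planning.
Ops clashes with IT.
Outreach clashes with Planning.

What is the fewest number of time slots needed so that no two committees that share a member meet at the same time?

The cycle Design-Budget-IT-Ops-Safety-Design has odd length 5, so it cannot be 2-colored; at least 3 time slots are needed.
3 time slots suffice: time slot 1 → {Finance, Safety, IT, Planning}; time slot 2 → {Design, Ethics, Ops, Outreach}; time slot 3 → {Budget, Audit, Research}. Each listed conflict is separated.

3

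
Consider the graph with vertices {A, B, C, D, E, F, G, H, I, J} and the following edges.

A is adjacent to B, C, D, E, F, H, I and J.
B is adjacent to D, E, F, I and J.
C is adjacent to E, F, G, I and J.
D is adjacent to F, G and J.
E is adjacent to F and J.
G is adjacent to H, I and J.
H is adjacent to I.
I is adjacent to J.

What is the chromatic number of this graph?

4

A, B, D, J are pairwise adjacent (a clique of size 4), so at least 4 colors are needed.
One proper 4-coloring: A=1, B=3, C=3, D=4, E=4, F=2, G=1, H=2, I=4, J=2. No two adjacent vertices share a color.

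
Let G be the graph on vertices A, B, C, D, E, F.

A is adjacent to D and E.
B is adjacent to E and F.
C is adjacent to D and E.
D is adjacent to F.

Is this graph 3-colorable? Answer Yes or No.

Yes

The chromatic number is 3. The cycle A-D-F-B-E-A has odd length 5, so it cannot be 2-colored; at least 3 colors are needed.
3 colors suffice: color 1 → {D, E}; color 2 → {A, C, F}; color 3 → {B}.
That is already a proper 3-coloring.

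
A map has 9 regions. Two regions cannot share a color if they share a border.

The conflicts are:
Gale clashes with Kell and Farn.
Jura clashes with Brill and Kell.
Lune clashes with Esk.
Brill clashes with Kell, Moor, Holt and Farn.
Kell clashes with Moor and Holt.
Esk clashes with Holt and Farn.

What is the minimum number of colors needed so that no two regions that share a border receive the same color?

Jura, Brill, Kell all conflict with each other, so at least 3 colors are needed.
One proper 3-coloring: Gale=1, Jura=3, Lune=2, Brill=1, Kell=2, Esk=1, Moor=3, Holt=3, Farn=2. Each listed conflict is separated.

3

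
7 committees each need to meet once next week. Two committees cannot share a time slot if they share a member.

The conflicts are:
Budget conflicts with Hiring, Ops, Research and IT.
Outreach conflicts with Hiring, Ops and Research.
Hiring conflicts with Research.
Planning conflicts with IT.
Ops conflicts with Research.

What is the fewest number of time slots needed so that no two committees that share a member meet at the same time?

Outreach, Ops, Research pairwise conflict, so at least 3 time slots are needed.
3 time slots suffice: time slot 1 → {Research, IT}; time slot 2 → {Budget, Outreach, Planning}; time slot 3 → {Hiring, Ops}. Every pair that conflicts lands in different time slots.

3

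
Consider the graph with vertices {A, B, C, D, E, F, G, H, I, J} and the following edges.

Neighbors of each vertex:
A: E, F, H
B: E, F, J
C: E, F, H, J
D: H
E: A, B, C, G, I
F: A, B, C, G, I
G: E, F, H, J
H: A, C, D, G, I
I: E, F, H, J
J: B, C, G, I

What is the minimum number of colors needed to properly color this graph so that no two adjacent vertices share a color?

B and J are adjacent, so at least 2 colors are needed.
2 colors suffice: color 1 → {E, F, H, J}; color 2 → {A, B, C, D, G, I}. Each edge has distinct colors on its endpoints.

2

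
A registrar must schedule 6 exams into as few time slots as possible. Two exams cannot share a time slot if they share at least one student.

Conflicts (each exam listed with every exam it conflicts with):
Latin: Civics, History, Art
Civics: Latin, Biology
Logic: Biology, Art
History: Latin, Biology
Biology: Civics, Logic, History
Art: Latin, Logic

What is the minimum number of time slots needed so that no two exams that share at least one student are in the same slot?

The cycle Art-Latin-History-Biology-Logic-Art has odd length 5, so it cannot be 2-colored; at least 3 time slots are needed.
3 time slots suffice: time slot 1 → {Latin, Biology}; time slot 2 → {Civics, History, Art}; time slot 3 → {Logic}. Each listed conflict is separated.

3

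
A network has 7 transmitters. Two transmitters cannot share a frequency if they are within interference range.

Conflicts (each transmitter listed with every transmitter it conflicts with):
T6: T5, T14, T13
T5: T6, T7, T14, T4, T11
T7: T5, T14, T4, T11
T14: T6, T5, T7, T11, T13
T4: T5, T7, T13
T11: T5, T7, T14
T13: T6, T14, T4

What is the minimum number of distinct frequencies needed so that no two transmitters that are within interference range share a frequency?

4

T5, T7, T14, T11 pairwise conflict, so at least 4 frequencies are needed.
4 frequencies suffice: frequency 1 → {T14, T4}; frequency 2 → {T5, T13}; frequency 3 → {T6, T7}; frequency 4 → {T11}. No two conflicting transmitters share a frequency.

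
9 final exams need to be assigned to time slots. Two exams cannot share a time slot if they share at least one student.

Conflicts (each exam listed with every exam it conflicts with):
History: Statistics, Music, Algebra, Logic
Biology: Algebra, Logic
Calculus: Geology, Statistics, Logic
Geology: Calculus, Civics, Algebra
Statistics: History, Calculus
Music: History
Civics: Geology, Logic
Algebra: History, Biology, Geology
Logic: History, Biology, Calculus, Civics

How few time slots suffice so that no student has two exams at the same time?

The cycle Logic-Biology-Algebra-Geology-Civics-Logic has odd length 5, so it cannot be 2-colored; at least 3 time slots are needed.
3 time slots suffice: time slot 1 → {Statistics, Music, Algebra, Logic}; time slot 2 → {History, Biology, Calculus, Civics}; time slot 3 → {Geology}. Each listed conflict is separated.

3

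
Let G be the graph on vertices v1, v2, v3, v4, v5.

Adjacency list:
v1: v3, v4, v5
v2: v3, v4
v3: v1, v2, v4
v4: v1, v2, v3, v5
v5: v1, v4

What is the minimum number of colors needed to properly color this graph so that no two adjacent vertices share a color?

v1, v4, v5 form a triangle, so at least 3 colors are needed.
3 colors suffice: v1=2, v2=2, v3=3, v4=1, v5=3. Each edge has distinct colors on its endpoints.

3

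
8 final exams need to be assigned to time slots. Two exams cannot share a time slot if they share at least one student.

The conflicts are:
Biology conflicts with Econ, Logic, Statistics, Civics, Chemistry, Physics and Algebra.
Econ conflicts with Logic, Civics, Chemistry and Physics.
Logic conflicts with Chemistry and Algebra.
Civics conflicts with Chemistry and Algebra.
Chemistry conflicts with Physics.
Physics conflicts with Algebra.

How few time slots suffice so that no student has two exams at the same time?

Biology, Econ, Chemistry, Physics pairwise conflict, so at least 4 time slots are needed.
Using 4 time slots: Biology=1, Econ=3, Logic=4, Statistics=2, Civics=4, Chemistry=2, Physics=4, Algebra=2. No two conflicting exams share a time slot.

4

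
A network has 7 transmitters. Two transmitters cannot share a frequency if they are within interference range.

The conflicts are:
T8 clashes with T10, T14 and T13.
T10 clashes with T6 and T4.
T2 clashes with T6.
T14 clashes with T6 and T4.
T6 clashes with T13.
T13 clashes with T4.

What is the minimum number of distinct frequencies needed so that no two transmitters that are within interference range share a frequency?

2

T10 and T6 conflict, so at least 2 frequencies are needed.
2 frequencies suffice: frequency 1 → {T8, T6, T4}; frequency 2 → {T10, T2, T14, T13}. Every pair that conflicts lands in different frequencies.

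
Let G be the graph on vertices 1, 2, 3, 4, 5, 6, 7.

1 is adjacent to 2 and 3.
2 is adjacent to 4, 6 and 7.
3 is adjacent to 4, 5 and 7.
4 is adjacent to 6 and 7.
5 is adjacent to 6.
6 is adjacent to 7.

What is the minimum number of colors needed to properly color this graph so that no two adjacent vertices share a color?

4

2, 4, 6, 7 form a clique, so at least 4 colors are needed.
4 colors suffice: color red → {3, 6}; color blue → {1, 5, 7}; color green → {2}; color yellow → {4}. Each edge has distinct colors on its endpoints.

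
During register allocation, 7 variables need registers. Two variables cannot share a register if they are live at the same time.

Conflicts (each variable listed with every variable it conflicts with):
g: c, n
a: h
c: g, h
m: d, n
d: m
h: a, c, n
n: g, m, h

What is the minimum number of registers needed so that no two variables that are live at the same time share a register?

2

g and c conflict, so at least 2 registers are needed.
2 registers suffice: register 1 → {g, m, h}; register 2 → {a, c, d, n}. No two conflicting variables share a register.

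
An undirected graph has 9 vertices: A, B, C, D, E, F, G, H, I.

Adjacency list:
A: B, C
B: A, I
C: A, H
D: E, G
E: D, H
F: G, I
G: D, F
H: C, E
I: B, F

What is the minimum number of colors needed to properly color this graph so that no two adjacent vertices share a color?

3

The cycle F-G-D-E-H-C-A-B-I-F has odd length 9, so it cannot be 2-colored; at least 3 colors are needed.
3 colors suffice: color 1 → {B, D, F, H}; color 2 → {C, E, G, I}; color 3 → {A}. No two adjacent vertices share a color.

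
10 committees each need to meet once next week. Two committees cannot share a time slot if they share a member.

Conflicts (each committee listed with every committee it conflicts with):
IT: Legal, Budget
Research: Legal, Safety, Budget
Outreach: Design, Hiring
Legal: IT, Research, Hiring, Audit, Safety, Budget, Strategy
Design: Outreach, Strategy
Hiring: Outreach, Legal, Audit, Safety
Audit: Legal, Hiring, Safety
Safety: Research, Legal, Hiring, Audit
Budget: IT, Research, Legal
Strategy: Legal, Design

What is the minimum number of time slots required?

Legal, Hiring, Audit, Safety all conflict with each other, so at least 4 time slots are needed.
4 time slots suffice: time slot 1 → {Legal, Design}; time slot 2 → {Hiring, Budget, Strategy}; time slot 3 → {IT, Outreach, Safety}; time slot 4 → {Research, Audit}. No two conflicting committees share a time slot.

4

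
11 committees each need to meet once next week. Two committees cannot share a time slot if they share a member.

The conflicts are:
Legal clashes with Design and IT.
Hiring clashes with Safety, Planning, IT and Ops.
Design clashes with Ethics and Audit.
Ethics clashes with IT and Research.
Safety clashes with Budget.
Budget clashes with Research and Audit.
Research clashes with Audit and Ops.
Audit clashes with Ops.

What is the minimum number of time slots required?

Budget, Research, Audit pairwise conflict, so at least 3 time slots are needed.
3 time slots suffice: time slot 1 → {Legal, Hiring, Ethics, Audit}; time slot 2 → {Design, Safety, Planning, IT, Research}; time slot 3 → {Budget, Ops}. Each listed conflict is separated.

3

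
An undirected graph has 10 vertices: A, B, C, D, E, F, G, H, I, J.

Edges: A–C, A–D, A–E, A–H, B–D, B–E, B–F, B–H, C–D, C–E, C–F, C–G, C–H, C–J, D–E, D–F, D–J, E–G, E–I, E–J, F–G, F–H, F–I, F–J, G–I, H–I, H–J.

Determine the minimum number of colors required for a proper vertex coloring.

C, F, H, J are mutually adjacent (a clique of size 4), so at least 4 colors are needed.
4 colors suffice: A=4, B=2, C=2, D=3, E=1, F=1, G=3, H=3, I=2, J=4. Every edge joins two different colors.

4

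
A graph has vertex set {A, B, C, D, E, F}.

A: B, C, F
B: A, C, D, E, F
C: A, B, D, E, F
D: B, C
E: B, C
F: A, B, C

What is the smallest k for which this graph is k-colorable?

4

A, B, C, F are pairwise adjacent (a clique of size 4), so at least 4 colors are needed.
A valid assignment using 4 colors: A=3, B=1, C=2, D=3, E=3, F=4. Each edge has distinct colors on its endpoints.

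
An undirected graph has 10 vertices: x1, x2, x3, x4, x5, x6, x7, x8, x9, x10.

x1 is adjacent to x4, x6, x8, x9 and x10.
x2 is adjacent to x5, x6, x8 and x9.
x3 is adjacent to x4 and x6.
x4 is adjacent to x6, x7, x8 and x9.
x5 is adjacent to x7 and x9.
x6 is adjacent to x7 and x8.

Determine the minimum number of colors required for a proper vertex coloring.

x1, x4, x6, x8 form a clique, so at least 4 colors are needed.
4 colors suffice: color 1 → {x6, x9, x10}; color 2 → {x2, x4}; color 3 → {x1, x3, x7}; color 4 → {x5, x8}. Each edge has distinct colors on its endpoints.

4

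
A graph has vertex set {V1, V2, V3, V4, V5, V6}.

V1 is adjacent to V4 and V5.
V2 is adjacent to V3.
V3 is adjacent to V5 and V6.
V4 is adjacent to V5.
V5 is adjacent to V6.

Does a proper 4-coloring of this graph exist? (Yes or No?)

Yes

The chromatic number is 3. V3, V5, V6 form a triangle, so at least 3 colors are needed.
A valid assignment using 3 colors: V1=G, V2=R, V3=B, V4=B, V5=R, V6=G.
Since 4 ≥ 3, a proper 4-coloring certainly exists.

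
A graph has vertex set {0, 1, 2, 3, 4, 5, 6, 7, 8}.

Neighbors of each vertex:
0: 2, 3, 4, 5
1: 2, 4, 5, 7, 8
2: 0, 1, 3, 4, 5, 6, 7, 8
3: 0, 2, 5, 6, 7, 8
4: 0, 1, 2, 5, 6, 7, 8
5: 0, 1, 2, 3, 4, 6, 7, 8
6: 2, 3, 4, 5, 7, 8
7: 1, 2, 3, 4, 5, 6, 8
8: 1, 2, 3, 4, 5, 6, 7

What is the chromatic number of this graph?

2, 3, 5, 6, 7, 8 are mutually adjacent (a clique of size 6), so at least 6 colors are needed.
6 colors suffice: 0=c, 1=f, 2=a, 3=e, 4=e, 5=b, 6=f, 7=c, 8=d. Each edge has distinct colors on its endpoints.

6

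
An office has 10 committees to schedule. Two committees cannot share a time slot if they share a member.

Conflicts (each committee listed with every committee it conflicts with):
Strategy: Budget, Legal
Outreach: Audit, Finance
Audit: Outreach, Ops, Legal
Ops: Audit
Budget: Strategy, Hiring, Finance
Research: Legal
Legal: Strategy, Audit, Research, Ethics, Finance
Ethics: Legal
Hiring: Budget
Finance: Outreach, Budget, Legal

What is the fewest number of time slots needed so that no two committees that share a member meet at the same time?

2

Audit and Legal conflict, so at least 2 time slots are needed.
Using 2 time slots: Strategy=2, Outreach=1, Audit=2, Ops=1, Budget=1, Research=2, Legal=1, Ethics=2, Hiring=2, Finance=2. No two conflicting committees share a time slot.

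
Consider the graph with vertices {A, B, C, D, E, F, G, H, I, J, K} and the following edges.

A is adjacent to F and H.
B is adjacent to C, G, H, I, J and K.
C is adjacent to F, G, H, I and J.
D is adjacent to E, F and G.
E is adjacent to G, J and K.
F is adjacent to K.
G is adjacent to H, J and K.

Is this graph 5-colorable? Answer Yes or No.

Yes

The chromatic number is 4. B, C, G, J form a clique, so at least 4 colors are needed.
4 colors suffice: color red → {F, G, I}; color blue → {A, C, D, K}; color green → {B, E}; color yellow → {H, J}.
Since 5 ≥ 4, a proper 5-coloring certainly exists.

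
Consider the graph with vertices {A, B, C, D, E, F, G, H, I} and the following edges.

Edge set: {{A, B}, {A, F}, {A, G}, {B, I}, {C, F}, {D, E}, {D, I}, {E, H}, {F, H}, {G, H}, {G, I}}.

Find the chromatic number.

3

The cycle D-E-H-G-I-D has odd length 5, so it cannot be 2-colored; at least 3 colors are needed.
3 colors suffice: color red → {E, F, I}; color blue → {A, C, D, H}; color green → {B, G}. Every edge joins two different colors.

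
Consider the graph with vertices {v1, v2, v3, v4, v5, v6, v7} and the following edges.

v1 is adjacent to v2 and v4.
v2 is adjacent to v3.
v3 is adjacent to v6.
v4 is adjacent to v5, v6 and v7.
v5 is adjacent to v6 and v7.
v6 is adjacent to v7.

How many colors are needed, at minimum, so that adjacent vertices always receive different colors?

4

v4, v5, v6, v7 are pairwise adjacent (a clique of size 4), so at least 4 colors are needed.
4 colors suffice: color R → {v2, v6}; color B → {v3, v4}; color G → {v1, v5}; color Y → {v7}. Each edge has distinct colors on its endpoints.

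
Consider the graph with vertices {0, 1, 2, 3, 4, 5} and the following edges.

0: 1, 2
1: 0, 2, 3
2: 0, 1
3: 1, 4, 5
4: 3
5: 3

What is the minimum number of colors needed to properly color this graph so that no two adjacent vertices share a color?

3

0, 1, 2 are mutually adjacent, so at least 3 colors are needed.
3 colors suffice: 0=red, 1=blue, 2=green, 3=red, 4=blue, 5=blue. Every edge joins two different colors.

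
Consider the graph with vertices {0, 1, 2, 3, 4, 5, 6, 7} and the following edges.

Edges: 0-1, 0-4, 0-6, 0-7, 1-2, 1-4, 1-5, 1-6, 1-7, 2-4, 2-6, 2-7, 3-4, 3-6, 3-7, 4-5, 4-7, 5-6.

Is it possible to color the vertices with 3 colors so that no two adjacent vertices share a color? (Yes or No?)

0, 1, 4, 7 form a clique, so at least 4 colors are needed.
So 3 colors are not enough.

No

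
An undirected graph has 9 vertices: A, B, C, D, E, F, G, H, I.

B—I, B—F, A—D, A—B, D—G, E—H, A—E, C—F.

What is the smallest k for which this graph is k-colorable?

B and I are adjacent, so at least 2 colors are needed.
A valid assignment using 2 colors: A=2, B=1, C=1, D=1, E=1, F=2, G=2, H=2, I=2. Every edge joins two different colors.

2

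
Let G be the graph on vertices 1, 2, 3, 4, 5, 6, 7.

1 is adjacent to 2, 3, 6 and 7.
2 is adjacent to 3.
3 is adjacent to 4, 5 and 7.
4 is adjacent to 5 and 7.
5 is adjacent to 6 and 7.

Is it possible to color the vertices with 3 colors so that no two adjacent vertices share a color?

3, 4, 5, 7 are pairwise adjacent (a clique of size 4), so at least 4 colors are needed.
So 3 colors are not enough.

No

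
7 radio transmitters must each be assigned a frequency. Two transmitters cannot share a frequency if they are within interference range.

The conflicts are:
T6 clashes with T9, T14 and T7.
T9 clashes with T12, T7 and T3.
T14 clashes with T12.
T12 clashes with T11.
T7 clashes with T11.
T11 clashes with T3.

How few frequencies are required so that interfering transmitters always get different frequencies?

T6, T9, T7 are mutually in conflict, so at least 3 frequencies are needed.
3 frequencies suffice: frequency 1 → {T9, T14, T11}; frequency 2 → {T6, T12, T3}; frequency 3 → {T7}. Each listed conflict is separated.

3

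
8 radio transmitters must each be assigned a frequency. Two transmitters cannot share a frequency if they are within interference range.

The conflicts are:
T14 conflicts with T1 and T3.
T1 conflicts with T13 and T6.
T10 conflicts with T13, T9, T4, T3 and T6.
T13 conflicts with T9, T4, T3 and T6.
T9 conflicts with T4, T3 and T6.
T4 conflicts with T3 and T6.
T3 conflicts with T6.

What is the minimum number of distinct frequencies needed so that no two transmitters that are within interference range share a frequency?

6

T10, T13, T9, T4, T3, T6 all conflict with each other, so at least 6 frequencies are needed.
6 frequencies suffice: T14=2, T1=1, T10=4, T13=3, T9=6, T4=5, T3=1, T6=2. Each listed conflict is separated.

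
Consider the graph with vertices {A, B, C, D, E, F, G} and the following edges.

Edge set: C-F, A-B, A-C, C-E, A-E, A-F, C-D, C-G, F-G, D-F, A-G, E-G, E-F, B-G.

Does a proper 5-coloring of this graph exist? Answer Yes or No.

Yes

The chromatic number is 5. A, C, E, F, G form a clique, so at least 5 colors are needed.
5 colors suffice: A=3, B=1, C=1, D=2, E=5, F=4, G=2.
That is already a proper 5-coloring.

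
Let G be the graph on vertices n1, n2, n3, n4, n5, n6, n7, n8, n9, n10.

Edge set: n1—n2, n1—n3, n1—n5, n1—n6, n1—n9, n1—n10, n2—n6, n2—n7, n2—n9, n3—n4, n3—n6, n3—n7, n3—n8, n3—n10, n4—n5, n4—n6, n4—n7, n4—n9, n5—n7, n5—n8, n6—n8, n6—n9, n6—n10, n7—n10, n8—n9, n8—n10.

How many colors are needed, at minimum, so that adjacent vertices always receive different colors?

n3, n6, n8, n10 are pairwise adjacent (a clique of size 4), so at least 4 colors are needed.
4 colors suffice: color 1 → {n6, n7}; color 2 → {n3, n5, n9}; color 3 → {n1, n4, n8}; color 4 → {n2, n10}. Each edge has distinct colors on its endpoints.

4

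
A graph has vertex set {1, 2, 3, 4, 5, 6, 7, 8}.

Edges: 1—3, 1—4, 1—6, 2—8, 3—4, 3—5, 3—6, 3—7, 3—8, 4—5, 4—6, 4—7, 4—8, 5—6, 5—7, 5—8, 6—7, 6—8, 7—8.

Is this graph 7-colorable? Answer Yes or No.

The chromatic number is 6. 3, 4, 5, 6, 7, 8 are pairwise adjacent (a clique of size 6), so at least 6 colors are needed.
A valid assignment using 6 colors: 1=c, 2=a, 3=b, 4=d, 5=f, 6=a, 7=e, 8=c.
Since 7 ≥ 6, a proper 7-coloring certainly exists.

Yes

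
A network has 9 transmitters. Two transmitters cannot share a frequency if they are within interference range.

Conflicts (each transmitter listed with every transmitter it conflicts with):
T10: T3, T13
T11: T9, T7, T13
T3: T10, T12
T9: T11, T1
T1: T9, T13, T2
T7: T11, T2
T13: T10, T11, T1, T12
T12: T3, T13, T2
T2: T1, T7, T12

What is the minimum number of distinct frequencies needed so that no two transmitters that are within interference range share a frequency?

3

The cycle T7-T2-T12-T13-T11-T7 has odd length 5, so it cannot be 2-colored; at least 3 frequencies are needed.
3 frequencies suffice: T10=2, T11=2, T3=1, T9=1, T1=2, T7=3, T13=1, T12=2, T2=1. Each listed conflict is separated.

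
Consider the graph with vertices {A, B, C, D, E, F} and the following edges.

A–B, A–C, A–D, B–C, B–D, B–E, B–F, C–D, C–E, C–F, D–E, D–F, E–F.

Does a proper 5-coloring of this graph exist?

The chromatic number is 5. B, C, D, E, F are mutually adjacent (a clique of size 5), so at least 5 colors are needed.
5 colors suffice: color 1 → {D}; color 2 → {B}; color 3 → {C}; color 4 → {A, F}; color 5 → {E}.
That is already a proper 5-coloring.

Yes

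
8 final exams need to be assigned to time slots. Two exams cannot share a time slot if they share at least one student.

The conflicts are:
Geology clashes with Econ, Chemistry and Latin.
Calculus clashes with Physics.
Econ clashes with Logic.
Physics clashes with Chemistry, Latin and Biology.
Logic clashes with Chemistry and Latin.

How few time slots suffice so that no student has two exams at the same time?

Physics and Chemistry conflict, so at least 2 time slots are needed.
2 time slots suffice: time slot 1 → {Geology, Physics, Logic}; time slot 2 → {Calculus, Econ, Chemistry, Latin, Biology}. No two conflicting exams share a time slot.

2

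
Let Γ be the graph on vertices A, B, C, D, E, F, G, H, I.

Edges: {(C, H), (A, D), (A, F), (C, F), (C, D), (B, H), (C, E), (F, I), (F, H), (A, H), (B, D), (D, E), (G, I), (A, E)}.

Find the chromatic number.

3

A, F, H are mutually adjacent, so at least 3 colors are needed.
A valid assignment using 3 colors: A=blue, B=blue, C=blue, D=red, E=green, F=red, G=red, H=green, I=blue. No two adjacent vertices share a color.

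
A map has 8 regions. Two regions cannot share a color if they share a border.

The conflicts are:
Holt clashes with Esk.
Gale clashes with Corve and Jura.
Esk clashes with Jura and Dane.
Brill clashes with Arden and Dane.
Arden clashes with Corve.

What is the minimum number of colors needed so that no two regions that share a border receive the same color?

3

The cycle Arden-Brill-Dane-Esk-Jura-Gale-Corve-Arden has odd length 7, so it cannot be 2-colored; at least 3 colors are needed.
3 colors suffice: color 1 → {Gale, Esk, Brill}; color 2 → {Holt, Arden, Jura, Dane}; color 3 → {Corve}. No two conflicting regions share a color.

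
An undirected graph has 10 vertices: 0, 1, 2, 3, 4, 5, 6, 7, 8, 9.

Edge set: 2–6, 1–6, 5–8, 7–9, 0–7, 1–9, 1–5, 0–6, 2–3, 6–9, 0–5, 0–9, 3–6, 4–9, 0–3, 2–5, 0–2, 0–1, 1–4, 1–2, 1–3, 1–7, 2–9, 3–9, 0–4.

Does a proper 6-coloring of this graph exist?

The chromatic number is 6. 0, 1, 2, 3, 6, 9 are pairwise adjacent (a clique of size 6), so at least 6 colors are needed.
6 colors suffice: color red → {0, 8}; color blue → {1}; color green → {5, 9}; color yellow → {2, 4, 7}; color purple → {6}; color orange → {3}.
That is already a proper 6-coloring.

Yes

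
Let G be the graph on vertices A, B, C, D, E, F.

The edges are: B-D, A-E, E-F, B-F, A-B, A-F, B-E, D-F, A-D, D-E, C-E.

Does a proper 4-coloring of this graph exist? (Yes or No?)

A, B, D, E, F form a clique, so at least 5 colors are needed.
So 4 colors are not enough.

No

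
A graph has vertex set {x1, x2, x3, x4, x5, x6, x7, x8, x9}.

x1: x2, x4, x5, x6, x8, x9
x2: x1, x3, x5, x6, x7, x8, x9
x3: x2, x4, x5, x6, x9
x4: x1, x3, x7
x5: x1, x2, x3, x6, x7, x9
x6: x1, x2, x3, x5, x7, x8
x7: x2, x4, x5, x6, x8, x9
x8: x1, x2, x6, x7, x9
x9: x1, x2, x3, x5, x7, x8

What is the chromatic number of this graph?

4

x1, x2, x8, x9 are mutually adjacent (a clique of size 4), so at least 4 colors are needed.
A valid assignment using 4 colors: x1=G, x2=R, x3=G, x4=R, x5=Y, x6=B, x7=G, x8=Y, x9=B. Every edge joins two different colors.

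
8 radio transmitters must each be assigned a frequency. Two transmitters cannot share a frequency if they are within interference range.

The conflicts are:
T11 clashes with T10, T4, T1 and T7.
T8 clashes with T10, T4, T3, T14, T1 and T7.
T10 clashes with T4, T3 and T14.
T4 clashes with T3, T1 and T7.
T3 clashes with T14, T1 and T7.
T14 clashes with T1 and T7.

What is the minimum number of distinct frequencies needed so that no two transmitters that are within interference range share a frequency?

4

T8, T4, T3, T1 are mutually in conflict, so at least 4 frequencies are needed.
4 frequencies suffice: frequency 1 → {T11, T8}; frequency 2 → {T4, T14}; frequency 3 → {T3}; frequency 4 → {T10, T1, T7}. Every pair that conflicts lands in different frequencies.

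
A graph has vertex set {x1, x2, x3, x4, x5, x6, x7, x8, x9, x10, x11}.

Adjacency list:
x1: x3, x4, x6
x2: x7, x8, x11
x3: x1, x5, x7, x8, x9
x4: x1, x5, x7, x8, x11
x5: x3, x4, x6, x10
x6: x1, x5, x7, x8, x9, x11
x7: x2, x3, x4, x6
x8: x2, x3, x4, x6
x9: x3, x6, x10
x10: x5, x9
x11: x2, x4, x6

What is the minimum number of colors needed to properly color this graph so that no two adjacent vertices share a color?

2

x6 and x11 are adjacent, so at least 2 colors are needed.
A valid assignment using 2 colors: x1=2, x2=1, x3=1, x4=1, x5=2, x6=1, x7=2, x8=2, x9=2, x10=1, x11=2. No two adjacent vertices share a color.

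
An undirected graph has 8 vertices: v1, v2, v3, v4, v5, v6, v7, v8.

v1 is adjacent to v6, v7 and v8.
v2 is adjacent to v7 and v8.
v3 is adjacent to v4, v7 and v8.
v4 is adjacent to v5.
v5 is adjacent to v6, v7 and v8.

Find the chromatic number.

2

v4 and v5 are adjacent, so at least 2 colors are needed.
One proper 2-coloring: v1=1, v2=1, v3=1, v4=2, v5=1, v6=2, v7=2, v8=2. No two adjacent vertices share a color.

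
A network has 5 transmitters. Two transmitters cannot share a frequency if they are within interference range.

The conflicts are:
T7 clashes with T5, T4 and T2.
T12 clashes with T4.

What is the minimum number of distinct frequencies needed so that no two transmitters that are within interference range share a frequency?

T12 and T4 conflict, so at least 2 frequencies are needed.
Using 2 frequencies: T7=1, T5=2, T12=1, T4=2, T2=2. No two conflicting transmitters share a frequency.

2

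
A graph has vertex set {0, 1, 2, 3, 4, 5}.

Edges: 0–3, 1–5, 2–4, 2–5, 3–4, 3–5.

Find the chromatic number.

2

3 and 5 are adjacent, so at least 2 colors are needed.
2 colors suffice: color red → {1, 2, 3}; color blue → {0, 4, 5}. No two adjacent vertices share a color.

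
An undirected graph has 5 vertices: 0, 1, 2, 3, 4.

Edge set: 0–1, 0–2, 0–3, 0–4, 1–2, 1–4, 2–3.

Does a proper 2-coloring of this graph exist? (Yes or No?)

0, 2, 3 are pairwise adjacent, so at least 3 colors are needed.
So 2 colors are not enough.

No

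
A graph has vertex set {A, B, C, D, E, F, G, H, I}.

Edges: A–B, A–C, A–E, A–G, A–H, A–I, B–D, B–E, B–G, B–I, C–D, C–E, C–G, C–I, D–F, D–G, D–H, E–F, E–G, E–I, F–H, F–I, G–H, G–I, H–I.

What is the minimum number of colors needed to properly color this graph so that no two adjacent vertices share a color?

5

A, B, E, G, I are pairwise adjacent (a clique of size 5), so at least 5 colors are needed.
One proper 5-coloring: A=yellow, B=purple, C=purple, D=red, E=green, F=blue, G=blue, H=green, I=red. Every edge joins two different colors.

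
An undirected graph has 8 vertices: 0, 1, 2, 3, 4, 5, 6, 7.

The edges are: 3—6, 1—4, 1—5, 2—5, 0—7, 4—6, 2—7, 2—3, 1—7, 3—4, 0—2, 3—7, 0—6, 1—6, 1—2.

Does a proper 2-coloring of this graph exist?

1, 2, 5 are pairwise adjacent, so at least 3 colors are needed.
So 2 colors are not enough.

No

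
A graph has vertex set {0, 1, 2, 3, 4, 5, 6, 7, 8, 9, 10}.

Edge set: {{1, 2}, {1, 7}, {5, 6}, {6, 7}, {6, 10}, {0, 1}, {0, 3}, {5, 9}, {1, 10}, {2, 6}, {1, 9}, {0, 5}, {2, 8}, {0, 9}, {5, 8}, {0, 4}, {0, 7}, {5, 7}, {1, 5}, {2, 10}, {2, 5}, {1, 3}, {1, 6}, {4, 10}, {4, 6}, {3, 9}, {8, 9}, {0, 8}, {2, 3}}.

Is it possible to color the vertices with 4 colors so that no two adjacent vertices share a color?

Yes

The chromatic number is 4. 0, 1, 3, 9 form a clique, so at least 4 colors are needed.
4 colors suffice: 0=c, 1=a, 2=d, 3=b, 4=a, 5=b, 6=c, 7=d, 8=a, 9=d, 10=b.
That is already a proper 4-coloring.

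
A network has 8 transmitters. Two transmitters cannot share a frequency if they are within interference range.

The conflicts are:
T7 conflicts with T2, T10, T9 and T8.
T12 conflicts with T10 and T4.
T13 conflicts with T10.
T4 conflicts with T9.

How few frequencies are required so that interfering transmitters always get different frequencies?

3

The cycle T10-T7-T9-T4-T12-T10 has odd length 5, so it cannot be 2-colored; at least 3 frequencies are needed.
3 frequencies suffice: frequency 1 → {T7, T13, T4}; frequency 2 → {T2, T10, T9, T8}; frequency 3 → {T12}. Every pair that conflicts lands in different frequencies.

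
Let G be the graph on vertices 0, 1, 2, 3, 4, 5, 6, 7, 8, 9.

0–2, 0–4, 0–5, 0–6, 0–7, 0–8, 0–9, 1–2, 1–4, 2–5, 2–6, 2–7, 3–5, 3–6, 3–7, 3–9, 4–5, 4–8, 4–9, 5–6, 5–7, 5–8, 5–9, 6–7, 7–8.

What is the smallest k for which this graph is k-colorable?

5

0, 2, 5, 6, 7 are pairwise adjacent (a clique of size 5), so at least 5 colors are needed.
One proper 5-coloring: 0=blue, 1=red, 2=purple, 3=blue, 4=green, 5=red, 6=yellow, 7=green, 8=yellow, 9=yellow. No two adjacent vertices share a color.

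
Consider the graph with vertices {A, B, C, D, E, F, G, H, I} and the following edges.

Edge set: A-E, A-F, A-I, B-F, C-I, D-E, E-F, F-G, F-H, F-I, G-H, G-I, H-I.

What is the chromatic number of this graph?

4

F, G, H, I are pairwise adjacent (a clique of size 4), so at least 4 colors are needed.
4 colors suffice: A=3, B=2, C=1, D=1, E=2, F=1, G=4, H=3, I=2. No two adjacent vertices share a color.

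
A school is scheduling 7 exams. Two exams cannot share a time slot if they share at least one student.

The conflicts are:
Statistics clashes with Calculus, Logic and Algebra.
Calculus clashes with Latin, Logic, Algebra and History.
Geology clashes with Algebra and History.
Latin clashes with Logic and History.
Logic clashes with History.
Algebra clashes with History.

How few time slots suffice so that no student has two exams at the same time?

4

Calculus, Latin, Logic, History pairwise conflict, so at least 4 time slots are needed.
Using 4 time slots: Statistics=1, Calculus=2, Geology=2, Latin=4, Logic=3, Algebra=3, History=1. Each listed conflict is separated.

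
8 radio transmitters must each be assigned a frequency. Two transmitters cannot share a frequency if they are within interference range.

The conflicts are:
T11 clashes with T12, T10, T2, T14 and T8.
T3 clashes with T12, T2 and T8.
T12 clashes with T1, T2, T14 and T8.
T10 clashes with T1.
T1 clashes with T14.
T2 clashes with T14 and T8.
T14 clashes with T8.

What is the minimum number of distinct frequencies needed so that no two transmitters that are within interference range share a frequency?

5

T11, T12, T2, T14, T8 pairwise conflict, so at least 5 frequencies are needed.
5 frequencies suffice: frequency 1 → {T12, T10}; frequency 2 → {T3, T14}; frequency 3 → {T11, T1}; frequency 4 → {T8}; frequency 5 → {T2}. Each listed conflict is separated.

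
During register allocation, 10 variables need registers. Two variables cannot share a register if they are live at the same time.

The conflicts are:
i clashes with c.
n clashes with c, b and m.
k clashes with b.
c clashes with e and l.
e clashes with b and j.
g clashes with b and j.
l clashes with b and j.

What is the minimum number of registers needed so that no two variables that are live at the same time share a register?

2

n and c conflict, so at least 2 registers are needed.
2 registers suffice: register 1 → {c, b, j, m}; register 2 → {i, n, k, e, g, l}. Each listed conflict is separated.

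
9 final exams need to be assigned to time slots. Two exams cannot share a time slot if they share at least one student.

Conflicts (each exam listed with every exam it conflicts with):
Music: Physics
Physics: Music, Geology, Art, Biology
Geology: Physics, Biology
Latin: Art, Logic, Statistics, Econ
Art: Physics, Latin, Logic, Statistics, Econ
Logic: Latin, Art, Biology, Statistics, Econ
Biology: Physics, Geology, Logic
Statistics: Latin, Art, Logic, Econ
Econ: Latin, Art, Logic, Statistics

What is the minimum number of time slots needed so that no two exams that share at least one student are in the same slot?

5

Latin, Art, Logic, Statistics, Econ are mutually in conflict, so at least 5 time slots are needed.
5 time slots suffice: Music=1, Physics=2, Geology=3, Latin=3, Art=1, Logic=2, Biology=1, Statistics=4, Econ=5. Every pair that conflicts lands in different time slots.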